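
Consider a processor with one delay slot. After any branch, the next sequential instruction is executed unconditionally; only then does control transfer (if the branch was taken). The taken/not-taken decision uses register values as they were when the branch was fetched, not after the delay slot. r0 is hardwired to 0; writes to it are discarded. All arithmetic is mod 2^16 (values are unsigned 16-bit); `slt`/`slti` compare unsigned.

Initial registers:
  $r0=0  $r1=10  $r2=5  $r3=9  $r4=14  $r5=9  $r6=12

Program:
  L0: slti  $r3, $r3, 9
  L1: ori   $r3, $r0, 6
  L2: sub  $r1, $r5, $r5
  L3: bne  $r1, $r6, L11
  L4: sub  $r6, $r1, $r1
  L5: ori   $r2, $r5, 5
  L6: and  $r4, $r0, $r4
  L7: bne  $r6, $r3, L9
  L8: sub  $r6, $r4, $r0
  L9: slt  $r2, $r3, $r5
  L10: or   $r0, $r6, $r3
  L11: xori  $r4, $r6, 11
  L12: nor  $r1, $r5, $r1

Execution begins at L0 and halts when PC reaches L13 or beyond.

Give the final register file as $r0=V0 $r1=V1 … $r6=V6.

$r0=0 $r1=65526 $r2=5 $r3=6 $r4=11 $r5=9 $r6=0

PC=0  slti  $r3, $r3, 9      | $r0=0 $r1=10 $r2=5 $r3=0 $r4=14 $r5=9 $r6=12
PC=1  ori   $r3, $r0, 6      | $r0=0 $r1=10 $r2=5 $r3=6 $r4=14 $r5=9 $r6=12
PC=2  sub  $r1, $r5, $r5     | $r0=0 $r1=0 $r2=5 $r3=6 $r4=14 $r5=9 $r6=12
PC=3  bne  $r1, $r6, L11     | $r0=0 $r1=0 $r2=5 $r3=6 $r4=14 $r5=9 $r6=12  [TAKEN]
PC=4  sub  $r6, $r1, $r1     | $r0=0 $r1=0 $r2=5 $r3=6 $r4=14 $r5=9 $r6=0
PC=11 xori  $r4, $r6, 11     | $r0=0 $r1=0 $r2=5 $r3=6 $r4=11 $r5=9 $r6=0
PC=12 nor  $r1, $r5, $r1     | $r0=0 $r1=65526 $r2=5 $r3=6 $r4=11 $r5=9 $r6=0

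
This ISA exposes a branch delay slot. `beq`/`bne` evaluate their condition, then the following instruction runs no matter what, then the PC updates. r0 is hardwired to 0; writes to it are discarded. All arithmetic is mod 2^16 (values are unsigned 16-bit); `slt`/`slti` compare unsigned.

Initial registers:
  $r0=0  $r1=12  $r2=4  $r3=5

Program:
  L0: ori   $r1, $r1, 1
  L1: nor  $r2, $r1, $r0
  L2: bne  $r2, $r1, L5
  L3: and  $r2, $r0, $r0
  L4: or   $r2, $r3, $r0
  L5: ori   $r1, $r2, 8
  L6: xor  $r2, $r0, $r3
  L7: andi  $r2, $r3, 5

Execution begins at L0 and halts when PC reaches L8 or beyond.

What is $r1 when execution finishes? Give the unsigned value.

8

PC=0  ori   $r1, $r1, 1      | $r0=0 $r1=13 $r2=4 $r3=5
PC=1  nor  $r2, $r1, $r0     | $r0=0 $r1=13 $r2=65522 $r3=5
PC=2  bne  $r2, $r1, L5      | $r0=0 $r1=13 $r2=65522 $r3=5  [TAKEN]
PC=3  and  $r2, $r0, $r0     | $r0=0 $r1=13 $r2=0 $r3=5
PC=5  ori   $r1, $r2, 8      | $r0=0 $r1=8 $r2=0 $r3=5
PC=6  xor  $r2, $r0, $r3     | $r0=0 $r1=8 $r2=5 $r3=5
PC=7  andi  $r2, $r3, 5      | $r0=0 $r1=8 $r2=5 $r3=5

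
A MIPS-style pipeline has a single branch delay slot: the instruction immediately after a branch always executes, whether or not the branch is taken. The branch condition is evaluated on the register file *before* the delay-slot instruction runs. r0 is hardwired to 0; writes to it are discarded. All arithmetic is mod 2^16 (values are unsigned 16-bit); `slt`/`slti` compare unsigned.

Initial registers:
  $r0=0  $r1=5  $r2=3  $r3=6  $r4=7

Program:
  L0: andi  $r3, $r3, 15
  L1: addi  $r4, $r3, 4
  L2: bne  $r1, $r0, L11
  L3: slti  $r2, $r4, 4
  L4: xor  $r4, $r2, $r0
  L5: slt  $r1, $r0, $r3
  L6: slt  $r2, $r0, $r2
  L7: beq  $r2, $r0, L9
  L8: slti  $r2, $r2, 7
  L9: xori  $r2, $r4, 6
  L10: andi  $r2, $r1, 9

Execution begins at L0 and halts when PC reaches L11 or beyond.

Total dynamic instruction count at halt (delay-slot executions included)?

4

[0] andi  $r3, $r3, 15  →  {$r0:0, $r1:5, $r2:3, $r3:6, $r4:7}
[1] addi  $r4, $r3, 4  →  {$r0:0, $r1:5, $r2:3, $r3:6, $r4:10}
[2] bne  $r1, $r0, L11  →  {$r0:0, $r1:5, $r2:3, $r3:6, $r4:10}  ⟨branch taken⟩
[3] slti  $r2, $r4, 4  →  {$r0:0, $r1:5, $r2:0, $r3:6, $r4:10}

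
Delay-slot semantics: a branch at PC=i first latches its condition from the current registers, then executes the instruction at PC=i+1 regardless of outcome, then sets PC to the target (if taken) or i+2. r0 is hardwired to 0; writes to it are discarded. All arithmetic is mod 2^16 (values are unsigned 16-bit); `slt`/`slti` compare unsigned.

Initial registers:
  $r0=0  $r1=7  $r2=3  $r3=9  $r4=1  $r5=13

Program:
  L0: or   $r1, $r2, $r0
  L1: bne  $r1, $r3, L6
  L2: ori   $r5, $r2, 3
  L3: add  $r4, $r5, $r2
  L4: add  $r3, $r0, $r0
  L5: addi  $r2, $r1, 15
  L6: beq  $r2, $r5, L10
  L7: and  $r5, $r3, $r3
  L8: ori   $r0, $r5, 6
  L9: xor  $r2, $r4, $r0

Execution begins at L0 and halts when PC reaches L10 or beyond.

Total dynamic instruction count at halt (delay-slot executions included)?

  step pc=0: or   $r1, $r2, $r0  regs=(0,3,3,9,1,13)
  step pc=1: bne  $r1, $r3, L6  cond=T  regs=(0,3,3,9,1,13)
  step pc=2: ori   $r5, $r2, 3  regs=(0,3,3,9,1,3)
  step pc=6: beq  $r2, $r5, L10  cond=T  regs=(0,3,3,9,1,3)
  step pc=7: and  $r5, $r3, $r3  regs=(0,3,3,9,1,9)

5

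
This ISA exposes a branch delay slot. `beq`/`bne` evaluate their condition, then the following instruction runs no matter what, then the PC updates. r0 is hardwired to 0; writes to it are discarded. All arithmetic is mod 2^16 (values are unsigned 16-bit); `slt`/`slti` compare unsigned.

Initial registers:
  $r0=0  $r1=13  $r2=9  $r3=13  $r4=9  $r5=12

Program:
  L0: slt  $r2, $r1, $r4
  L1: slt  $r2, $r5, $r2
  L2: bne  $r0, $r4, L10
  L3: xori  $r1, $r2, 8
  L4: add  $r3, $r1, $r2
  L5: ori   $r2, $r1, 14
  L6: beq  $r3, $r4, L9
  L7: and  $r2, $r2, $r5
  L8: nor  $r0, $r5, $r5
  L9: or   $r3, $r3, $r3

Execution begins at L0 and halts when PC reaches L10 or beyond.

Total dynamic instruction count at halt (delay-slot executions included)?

4

PC=0  slt  $r2, $r1, $r4     | $r0=0 $r1=13 $r2=0 $r3=13 $r4=9 $r5=12
PC=1  slt  $r2, $r5, $r2     | $r0=0 $r1=13 $r2=0 $r3=13 $r4=9 $r5=12
PC=2  bne  $r0, $r4, L10     | $r0=0 $r1=13 $r2=0 $r3=13 $r4=9 $r5=12  [TAKEN]
PC=3  xori  $r1, $r2, 8      | $r0=0 $r1=8 $r2=0 $r3=13 $r4=9 $r5=12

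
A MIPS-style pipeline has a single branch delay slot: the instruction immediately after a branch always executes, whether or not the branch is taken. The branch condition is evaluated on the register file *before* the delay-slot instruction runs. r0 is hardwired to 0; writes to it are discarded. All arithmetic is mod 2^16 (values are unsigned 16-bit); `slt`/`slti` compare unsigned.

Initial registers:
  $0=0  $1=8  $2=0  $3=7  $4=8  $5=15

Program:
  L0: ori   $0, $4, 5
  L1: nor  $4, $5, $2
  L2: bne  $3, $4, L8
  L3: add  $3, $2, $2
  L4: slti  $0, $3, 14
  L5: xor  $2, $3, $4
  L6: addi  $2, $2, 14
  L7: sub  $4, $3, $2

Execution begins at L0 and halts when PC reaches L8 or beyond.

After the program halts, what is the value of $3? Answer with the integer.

0

#0 ori   $0, $4, 5 ; 0/8/0/7/8/15
#1 nor  $4, $5, $2 ; 0/8/0/7/65520/15
#2 bne  $3, $4, L8 ; 0/8/0/7/65520/15 ; →target
#3 add  $3, $2, $2 ; 0/8/0/0/65520/15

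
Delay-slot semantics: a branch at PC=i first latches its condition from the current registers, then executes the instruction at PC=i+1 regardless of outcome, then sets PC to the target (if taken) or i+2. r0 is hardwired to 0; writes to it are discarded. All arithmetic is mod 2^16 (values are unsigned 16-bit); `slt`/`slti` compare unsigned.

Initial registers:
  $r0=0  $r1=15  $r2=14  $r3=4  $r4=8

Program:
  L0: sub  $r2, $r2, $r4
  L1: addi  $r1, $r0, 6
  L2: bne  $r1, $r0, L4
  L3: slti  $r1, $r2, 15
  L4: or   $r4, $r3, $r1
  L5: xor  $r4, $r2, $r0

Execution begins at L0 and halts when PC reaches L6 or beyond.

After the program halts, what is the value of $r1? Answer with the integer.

1

PC=0  sub  $r2, $r2, $r4     | $r0=0 $r1=15 $r2=6 $r3=4 $r4=8
PC=1  addi  $r1, $r0, 6      | $r0=0 $r1=6 $r2=6 $r3=4 $r4=8
PC=2  bne  $r1, $r0, L4      | $r0=0 $r1=6 $r2=6 $r3=4 $r4=8  [TAKEN]
PC=3  slti  $r1, $r2, 15     | $r0=0 $r1=1 $r2=6 $r3=4 $r4=8
PC=4  or   $r4, $r3, $r1     | $r0=0 $r1=1 $r2=6 $r3=4 $r4=5
PC=5  xor  $r4, $r2, $r0     | $r0=0 $r1=1 $r2=6 $r3=4 $r4=6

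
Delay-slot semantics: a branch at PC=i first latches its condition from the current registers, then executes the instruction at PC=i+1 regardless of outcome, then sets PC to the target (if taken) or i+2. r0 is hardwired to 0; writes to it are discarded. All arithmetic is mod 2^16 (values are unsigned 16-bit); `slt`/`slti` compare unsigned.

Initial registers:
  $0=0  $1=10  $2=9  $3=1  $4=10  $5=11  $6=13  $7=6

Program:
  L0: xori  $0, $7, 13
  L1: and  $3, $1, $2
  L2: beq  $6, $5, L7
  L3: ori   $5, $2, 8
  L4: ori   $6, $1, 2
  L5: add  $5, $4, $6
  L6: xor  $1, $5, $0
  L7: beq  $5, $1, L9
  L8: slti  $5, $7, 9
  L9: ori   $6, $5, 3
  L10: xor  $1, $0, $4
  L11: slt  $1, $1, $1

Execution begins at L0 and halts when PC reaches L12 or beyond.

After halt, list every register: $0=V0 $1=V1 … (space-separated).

  step pc=0: xori  $0, $7, 13  regs=(0,10,9,1,10,11,13,6)
  step pc=1: and  $3, $1, $2  regs=(0,10,9,8,10,11,13,6)
  step pc=2: beq  $6, $5, L7  cond=F  regs=(0,10,9,8,10,11,13,6)
  step pc=3: ori   $5, $2, 8  regs=(0,10,9,8,10,9,13,6)
  step pc=4: ori   $6, $1, 2  regs=(0,10,9,8,10,9,10,6)
  step pc=5: add  $5, $4, $6  regs=(0,10,9,8,10,20,10,6)
  step pc=6: xor  $1, $5, $0  regs=(0,20,9,8,10,20,10,6)
  step pc=7: beq  $5, $1, L9  cond=T  regs=(0,20,9,8,10,20,10,6)
  step pc=8: slti  $5, $7, 9  regs=(0,20,9,8,10,1,10,6)
  step pc=9: ori   $6, $5, 3  regs=(0,20,9,8,10,1,3,6)
  step pc=10: xor  $1, $0, $4  regs=(0,10,9,8,10,1,3,6)
  step pc=11: slt  $1, $1, $1  regs=(0,0,9,8,10,1,3,6)

$0=0 $1=0 $2=9 $3=8 $4=10 $5=1 $6=3 $7=6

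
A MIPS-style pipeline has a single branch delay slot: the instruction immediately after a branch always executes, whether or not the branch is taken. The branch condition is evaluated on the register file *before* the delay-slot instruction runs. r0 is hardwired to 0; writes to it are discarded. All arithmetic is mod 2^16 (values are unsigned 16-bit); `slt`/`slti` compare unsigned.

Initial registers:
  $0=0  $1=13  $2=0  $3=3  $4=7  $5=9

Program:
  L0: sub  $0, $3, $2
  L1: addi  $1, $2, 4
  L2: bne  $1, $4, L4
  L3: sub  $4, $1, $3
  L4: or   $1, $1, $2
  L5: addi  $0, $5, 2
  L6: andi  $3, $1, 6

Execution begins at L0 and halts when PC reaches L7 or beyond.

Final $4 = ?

  step pc=0: sub  $0, $3, $2  regs=(0,13,0,3,7,9)
  step pc=1: addi  $1, $2, 4  regs=(0,4,0,3,7,9)
  step pc=2: bne  $1, $4, L4  cond=T  regs=(0,4,0,3,7,9)
  step pc=3: sub  $4, $1, $3  regs=(0,4,0,3,1,9)
  step pc=4: or   $1, $1, $2  regs=(0,4,0,3,1,9)
  step pc=5: addi  $0, $5, 2  regs=(0,4,0,3,1,9)
  step pc=6: andi  $3, $1, 6  regs=(0,4,0,4,1,9)

1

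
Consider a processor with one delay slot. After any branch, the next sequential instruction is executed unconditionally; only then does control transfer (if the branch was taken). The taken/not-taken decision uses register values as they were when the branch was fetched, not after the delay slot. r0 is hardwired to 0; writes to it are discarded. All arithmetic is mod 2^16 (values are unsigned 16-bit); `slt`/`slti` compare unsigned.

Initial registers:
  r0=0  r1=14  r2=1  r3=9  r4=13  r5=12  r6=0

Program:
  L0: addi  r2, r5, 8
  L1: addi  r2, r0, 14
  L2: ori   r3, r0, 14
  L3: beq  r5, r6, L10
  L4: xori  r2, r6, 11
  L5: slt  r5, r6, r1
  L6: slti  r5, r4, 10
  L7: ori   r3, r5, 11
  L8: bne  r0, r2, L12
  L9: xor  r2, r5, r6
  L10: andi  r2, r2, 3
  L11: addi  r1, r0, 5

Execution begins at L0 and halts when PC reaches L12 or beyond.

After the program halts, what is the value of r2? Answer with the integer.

0

  step pc=0: addi  r2, r5, 8  regs=(0,14,20,9,13,12,0)
  step pc=1: addi  r2, r0, 14  regs=(0,14,14,9,13,12,0)
  step pc=2: ori   r3, r0, 14  regs=(0,14,14,14,13,12,0)
  step pc=3: beq  r5, r6, L10  cond=F  regs=(0,14,14,14,13,12,0)
  step pc=4: xori  r2, r6, 11  regs=(0,14,11,14,13,12,0)
  step pc=5: slt  r5, r6, r1  regs=(0,14,11,14,13,1,0)
  step pc=6: slti  r5, r4, 10  regs=(0,14,11,14,13,0,0)
  step pc=7: ori   r3, r5, 11  regs=(0,14,11,11,13,0,0)
  step pc=8: bne  r0, r2, L12  cond=T  regs=(0,14,11,11,13,0,0)
  step pc=9: xor  r2, r5, r6  regs=(0,14,0,11,13,0,0)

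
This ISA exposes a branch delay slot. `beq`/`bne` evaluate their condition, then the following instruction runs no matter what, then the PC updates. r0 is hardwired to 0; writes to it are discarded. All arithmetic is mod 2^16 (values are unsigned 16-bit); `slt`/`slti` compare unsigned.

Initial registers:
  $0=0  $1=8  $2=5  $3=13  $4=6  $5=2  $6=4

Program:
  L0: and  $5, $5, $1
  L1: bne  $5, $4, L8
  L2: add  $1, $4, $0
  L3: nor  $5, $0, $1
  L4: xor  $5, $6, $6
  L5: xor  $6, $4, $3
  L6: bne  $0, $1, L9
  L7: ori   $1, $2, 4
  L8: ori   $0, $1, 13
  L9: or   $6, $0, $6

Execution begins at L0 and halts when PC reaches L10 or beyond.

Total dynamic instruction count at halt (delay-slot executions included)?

PC=0  and  $5, $5, $1        | $0=0 $1=8 $2=5 $3=13 $4=6 $5=0 $6=4
PC=1  bne  $5, $4, L8        | $0=0 $1=8 $2=5 $3=13 $4=6 $5=0 $6=4  [TAKEN]
PC=2  add  $1, $4, $0        | $0=0 $1=6 $2=5 $3=13 $4=6 $5=0 $6=4
PC=8  ori   $0, $1, 13       | $0=0 $1=6 $2=5 $3=13 $4=6 $5=0 $6=4
PC=9  or   $6, $0, $6        | $0=0 $1=6 $2=5 $3=13 $4=6 $5=0 $6=4

5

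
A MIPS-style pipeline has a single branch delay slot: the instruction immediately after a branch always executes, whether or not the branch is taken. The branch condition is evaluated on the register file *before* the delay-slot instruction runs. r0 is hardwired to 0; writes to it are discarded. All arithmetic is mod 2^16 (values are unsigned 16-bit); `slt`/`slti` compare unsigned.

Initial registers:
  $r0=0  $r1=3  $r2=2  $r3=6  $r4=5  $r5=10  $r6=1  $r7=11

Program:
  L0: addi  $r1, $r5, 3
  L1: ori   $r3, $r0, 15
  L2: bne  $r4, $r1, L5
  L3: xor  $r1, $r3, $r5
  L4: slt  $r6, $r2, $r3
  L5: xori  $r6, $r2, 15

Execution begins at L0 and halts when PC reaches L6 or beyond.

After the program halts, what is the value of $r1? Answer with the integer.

  step pc=0: addi  $r1, $r5, 3  regs=(0,13,2,6,5,10,1,11)
  step pc=1: ori   $r3, $r0, 15  regs=(0,13,2,15,5,10,1,11)
  step pc=2: bne  $r4, $r1, L5  cond=T  regs=(0,13,2,15,5,10,1,11)
  step pc=3: xor  $r1, $r3, $r5  regs=(0,5,2,15,5,10,1,11)
  step pc=5: xori  $r6, $r2, 15  regs=(0,5,2,15,5,10,13,11)

5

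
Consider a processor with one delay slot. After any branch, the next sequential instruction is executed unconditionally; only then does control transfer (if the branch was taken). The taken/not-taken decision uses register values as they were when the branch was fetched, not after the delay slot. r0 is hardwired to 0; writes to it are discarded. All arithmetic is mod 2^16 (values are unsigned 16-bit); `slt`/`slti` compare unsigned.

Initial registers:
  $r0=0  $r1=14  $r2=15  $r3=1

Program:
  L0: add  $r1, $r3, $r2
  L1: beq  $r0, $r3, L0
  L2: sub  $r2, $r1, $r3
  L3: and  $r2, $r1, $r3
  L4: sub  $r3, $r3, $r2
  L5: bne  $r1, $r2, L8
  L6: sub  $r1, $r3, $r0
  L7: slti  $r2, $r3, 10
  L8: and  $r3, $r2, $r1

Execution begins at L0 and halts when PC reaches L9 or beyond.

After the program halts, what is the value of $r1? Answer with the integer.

1

PC=0  add  $r1, $r3, $r2     | $r0=0 $r1=16 $r2=15 $r3=1
PC=1  beq  $r0, $r3, L0      | $r0=0 $r1=16 $r2=15 $r3=1  [not taken]
PC=2  sub  $r2, $r1, $r3     | $r0=0 $r1=16 $r2=15 $r3=1
PC=3  and  $r2, $r1, $r3     | $r0=0 $r1=16 $r2=0 $r3=1
PC=4  sub  $r3, $r3, $r2     | $r0=0 $r1=16 $r2=0 $r3=1
PC=5  bne  $r1, $r2, L8      | $r0=0 $r1=16 $r2=0 $r3=1  [TAKEN]
PC=6  sub  $r1, $r3, $r0     | $r0=0 $r1=1 $r2=0 $r3=1
PC=8  and  $r3, $r2, $r1     | $r0=0 $r1=1 $r2=0 $r3=0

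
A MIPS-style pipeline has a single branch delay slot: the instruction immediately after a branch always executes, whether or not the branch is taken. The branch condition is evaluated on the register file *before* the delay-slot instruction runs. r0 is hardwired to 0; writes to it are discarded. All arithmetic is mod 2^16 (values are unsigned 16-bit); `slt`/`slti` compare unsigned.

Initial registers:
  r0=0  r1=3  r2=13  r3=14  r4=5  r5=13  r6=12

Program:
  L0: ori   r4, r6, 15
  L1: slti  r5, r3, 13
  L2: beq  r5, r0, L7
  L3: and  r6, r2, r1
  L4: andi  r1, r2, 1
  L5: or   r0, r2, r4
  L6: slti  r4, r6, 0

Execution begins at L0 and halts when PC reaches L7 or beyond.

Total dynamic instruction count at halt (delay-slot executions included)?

PC=0  ori   r4, r6, 15       | r0=0 r1=3 r2=13 r3=14 r4=15 r5=13 r6=12
PC=1  slti  r5, r3, 13       | r0=0 r1=3 r2=13 r3=14 r4=15 r5=0 r6=12
PC=2  beq  r5, r0, L7        | r0=0 r1=3 r2=13 r3=14 r4=15 r5=0 r6=12  [TAKEN]
PC=3  and  r6, r2, r1        | r0=0 r1=3 r2=13 r3=14 r4=15 r5=0 r6=1

4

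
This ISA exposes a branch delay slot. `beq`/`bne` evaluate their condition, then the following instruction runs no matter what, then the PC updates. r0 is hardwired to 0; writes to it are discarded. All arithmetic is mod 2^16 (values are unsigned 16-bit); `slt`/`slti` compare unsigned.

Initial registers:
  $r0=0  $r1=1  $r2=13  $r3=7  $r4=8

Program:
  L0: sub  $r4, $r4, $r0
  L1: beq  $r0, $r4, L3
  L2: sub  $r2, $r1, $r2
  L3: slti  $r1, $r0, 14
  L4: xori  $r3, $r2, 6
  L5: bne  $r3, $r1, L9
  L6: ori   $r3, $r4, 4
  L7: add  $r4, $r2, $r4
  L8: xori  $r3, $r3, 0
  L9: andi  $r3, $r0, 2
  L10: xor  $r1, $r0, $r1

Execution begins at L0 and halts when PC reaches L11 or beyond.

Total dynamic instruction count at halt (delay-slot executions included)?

9

  step pc=0: sub  $r4, $r4, $r0  regs=(0,1,13,7,8)
  step pc=1: beq  $r0, $r4, L3  cond=F  regs=(0,1,13,7,8)
  step pc=2: sub  $r2, $r1, $r2  regs=(0,1,65524,7,8)
  step pc=3: slti  $r1, $r0, 14  regs=(0,1,65524,7,8)
  step pc=4: xori  $r3, $r2, 6  regs=(0,1,65524,65522,8)
  step pc=5: bne  $r3, $r1, L9  cond=T  regs=(0,1,65524,65522,8)
  step pc=6: ori   $r3, $r4, 4  regs=(0,1,65524,12,8)
  step pc=9: andi  $r3, $r0, 2  regs=(0,1,65524,0,8)
  step pc=10: xor  $r1, $r0, $r1  regs=(0,1,65524,0,8)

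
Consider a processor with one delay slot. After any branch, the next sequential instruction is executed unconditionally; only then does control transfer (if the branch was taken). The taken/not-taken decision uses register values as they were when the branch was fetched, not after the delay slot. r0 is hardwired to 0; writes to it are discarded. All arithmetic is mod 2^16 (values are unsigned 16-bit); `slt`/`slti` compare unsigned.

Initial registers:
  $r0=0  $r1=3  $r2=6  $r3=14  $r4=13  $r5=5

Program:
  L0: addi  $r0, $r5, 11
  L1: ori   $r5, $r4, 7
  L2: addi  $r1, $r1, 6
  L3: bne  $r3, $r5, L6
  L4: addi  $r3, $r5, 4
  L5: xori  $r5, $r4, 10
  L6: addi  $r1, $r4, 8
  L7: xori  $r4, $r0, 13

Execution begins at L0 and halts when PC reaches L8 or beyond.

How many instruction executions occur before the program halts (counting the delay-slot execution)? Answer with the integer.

#0 addi  $r0, $r5, 11 ; 0/3/6/14/13/5
#1 ori   $r5, $r4, 7 ; 0/3/6/14/13/15
#2 addi  $r1, $r1, 6 ; 0/9/6/14/13/15
#3 bne  $r3, $r5, L6 ; 0/9/6/14/13/15 ; →target
#4 addi  $r3, $r5, 4 ; 0/9/6/19/13/15
#6 addi  $r1, $r4, 8 ; 0/21/6/19/13/15
#7 xori  $r4, $r0, 13 ; 0/21/6/19/13/15

7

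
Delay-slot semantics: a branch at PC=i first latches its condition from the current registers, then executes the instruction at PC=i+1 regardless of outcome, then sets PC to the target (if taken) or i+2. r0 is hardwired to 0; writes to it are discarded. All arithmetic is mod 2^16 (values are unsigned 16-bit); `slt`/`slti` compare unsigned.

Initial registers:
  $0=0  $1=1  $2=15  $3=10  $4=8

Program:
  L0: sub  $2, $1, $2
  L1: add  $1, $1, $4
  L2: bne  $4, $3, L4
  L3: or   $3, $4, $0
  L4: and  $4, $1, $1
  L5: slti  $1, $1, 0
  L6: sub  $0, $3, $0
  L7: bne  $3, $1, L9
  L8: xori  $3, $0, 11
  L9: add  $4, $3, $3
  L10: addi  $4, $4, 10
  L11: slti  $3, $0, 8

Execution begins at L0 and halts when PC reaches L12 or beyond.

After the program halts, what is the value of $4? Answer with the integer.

32

[0] sub  $2, $1, $2  →  {$0:0, $1:1, $2:65522, $3:10, $4:8}
[1] add  $1, $1, $4  →  {$0:0, $1:9, $2:65522, $3:10, $4:8}
[2] bne  $4, $3, L4  →  {$0:0, $1:9, $2:65522, $3:10, $4:8}  ⟨branch taken⟩
[3] or   $3, $4, $0  →  {$0:0, $1:9, $2:65522, $3:8, $4:8}
[4] and  $4, $1, $1  →  {$0:0, $1:9, $2:65522, $3:8, $4:9}
[5] slti  $1, $1, 0  →  {$0:0, $1:0, $2:65522, $3:8, $4:9}
[6] sub  $0, $3, $0  →  {$0:0, $1:0, $2:65522, $3:8, $4:9}
[7] bne  $3, $1, L9  →  {$0:0, $1:0, $2:65522, $3:8, $4:9}  ⟨branch taken⟩
[8] xori  $3, $0, 11  →  {$0:0, $1:0, $2:65522, $3:11, $4:9}
[9] add  $4, $3, $3  →  {$0:0, $1:0, $2:65522, $3:11, $4:22}
[10] addi  $4, $4, 10  →  {$0:0, $1:0, $2:65522, $3:11, $4:32}
[11] slti  $3, $0, 8  →  {$0:0, $1:0, $2:65522, $3:1, $4:32}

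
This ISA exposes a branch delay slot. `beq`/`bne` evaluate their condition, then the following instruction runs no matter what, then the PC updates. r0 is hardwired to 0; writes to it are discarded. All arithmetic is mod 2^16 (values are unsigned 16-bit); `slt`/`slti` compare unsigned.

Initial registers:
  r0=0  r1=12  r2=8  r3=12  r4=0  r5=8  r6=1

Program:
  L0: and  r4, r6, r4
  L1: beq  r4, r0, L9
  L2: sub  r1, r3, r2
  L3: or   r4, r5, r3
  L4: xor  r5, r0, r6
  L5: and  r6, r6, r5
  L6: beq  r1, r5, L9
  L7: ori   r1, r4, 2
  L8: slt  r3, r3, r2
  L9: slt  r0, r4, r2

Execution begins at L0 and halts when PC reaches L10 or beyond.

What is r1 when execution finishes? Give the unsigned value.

PC=0  and  r4, r6, r4        | r0=0 r1=12 r2=8 r3=12 r4=0 r5=8 r6=1
PC=1  beq  r4, r0, L9        | r0=0 r1=12 r2=8 r3=12 r4=0 r5=8 r6=1  [TAKEN]
PC=2  sub  r1, r3, r2        | r0=0 r1=4 r2=8 r3=12 r4=0 r5=8 r6=1
PC=9  slt  r0, r4, r2        | r0=0 r1=4 r2=8 r3=12 r4=0 r5=8 r6=1

4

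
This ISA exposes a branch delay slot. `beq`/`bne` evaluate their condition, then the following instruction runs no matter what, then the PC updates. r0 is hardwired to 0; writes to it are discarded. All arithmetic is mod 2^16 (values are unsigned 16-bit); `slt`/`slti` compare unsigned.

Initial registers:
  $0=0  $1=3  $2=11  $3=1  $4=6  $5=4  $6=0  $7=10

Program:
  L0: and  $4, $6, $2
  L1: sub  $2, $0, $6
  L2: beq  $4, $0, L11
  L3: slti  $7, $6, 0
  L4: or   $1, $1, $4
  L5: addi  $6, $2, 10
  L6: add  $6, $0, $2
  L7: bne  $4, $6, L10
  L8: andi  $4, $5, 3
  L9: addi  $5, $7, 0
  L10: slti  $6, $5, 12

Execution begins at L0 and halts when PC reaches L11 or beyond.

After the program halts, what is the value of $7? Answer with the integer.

0

[0] and  $4, $6, $2  →  {$0:0, $1:3, $2:11, $3:1, $4:0, $5:4, $6:0, $7:10}
[1] sub  $2, $0, $6  →  {$0:0, $1:3, $2:0, $3:1, $4:0, $5:4, $6:0, $7:10}
[2] beq  $4, $0, L11  →  {$0:0, $1:3, $2:0, $3:1, $4:0, $5:4, $6:0, $7:10}  ⟨branch taken⟩
[3] slti  $7, $6, 0  →  {$0:0, $1:3, $2:0, $3:1, $4:0, $5:4, $6:0, $7:0}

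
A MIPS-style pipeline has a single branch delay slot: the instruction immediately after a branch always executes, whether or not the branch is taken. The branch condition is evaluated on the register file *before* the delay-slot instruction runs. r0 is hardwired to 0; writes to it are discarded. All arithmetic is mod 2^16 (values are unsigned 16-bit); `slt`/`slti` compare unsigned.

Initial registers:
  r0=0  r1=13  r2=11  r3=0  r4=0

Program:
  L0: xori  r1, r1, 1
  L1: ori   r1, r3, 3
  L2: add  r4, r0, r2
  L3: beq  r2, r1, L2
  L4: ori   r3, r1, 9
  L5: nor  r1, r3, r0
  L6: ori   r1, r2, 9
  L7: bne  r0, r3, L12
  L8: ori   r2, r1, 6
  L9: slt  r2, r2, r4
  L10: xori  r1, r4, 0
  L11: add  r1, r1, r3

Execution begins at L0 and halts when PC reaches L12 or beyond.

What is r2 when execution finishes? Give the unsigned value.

#0 xori  r1, r1, 1 ; 0/12/11/0/0
#1 ori   r1, r3, 3 ; 0/3/11/0/0
#2 add  r4, r0, r2 ; 0/3/11/0/11
#3 beq  r2, r1, L2 ; 0/3/11/0/11 ; →fallthru
#4 ori   r3, r1, 9 ; 0/3/11/11/11
#5 nor  r1, r3, r0 ; 0/65524/11/11/11
#6 ori   r1, r2, 9 ; 0/11/11/11/11
#7 bne  r0, r3, L12 ; 0/11/11/11/11 ; →target
#8 ori   r2, r1, 6 ; 0/11/15/11/11

15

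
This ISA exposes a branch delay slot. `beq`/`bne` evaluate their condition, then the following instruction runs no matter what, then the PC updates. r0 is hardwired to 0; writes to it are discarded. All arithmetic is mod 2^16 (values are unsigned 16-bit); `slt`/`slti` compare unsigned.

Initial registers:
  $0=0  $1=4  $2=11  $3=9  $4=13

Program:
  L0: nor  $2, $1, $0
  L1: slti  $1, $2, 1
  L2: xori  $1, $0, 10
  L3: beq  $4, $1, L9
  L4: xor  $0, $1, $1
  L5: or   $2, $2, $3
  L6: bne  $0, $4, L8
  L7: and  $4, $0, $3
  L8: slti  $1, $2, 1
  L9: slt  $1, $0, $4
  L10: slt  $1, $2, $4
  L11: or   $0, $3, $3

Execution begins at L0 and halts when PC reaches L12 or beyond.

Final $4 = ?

PC=0  nor  $2, $1, $0        | $0=0 $1=4 $2=65531 $3=9 $4=13
PC=1  slti  $1, $2, 1        | $0=0 $1=0 $2=65531 $3=9 $4=13
PC=2  xori  $1, $0, 10       | $0=0 $1=10 $2=65531 $3=9 $4=13
PC=3  beq  $4, $1, L9        | $0=0 $1=10 $2=65531 $3=9 $4=13  [not taken]
PC=4  xor  $0, $1, $1        | $0=0 $1=10 $2=65531 $3=9 $4=13
PC=5  or   $2, $2, $3        | $0=0 $1=10 $2=65531 $3=9 $4=13
PC=6  bne  $0, $4, L8        | $0=0 $1=10 $2=65531 $3=9 $4=13  [TAKEN]
PC=7  and  $4, $0, $3        | $0=0 $1=10 $2=65531 $3=9 $4=0
PC=8  slti  $1, $2, 1        | $0=0 $1=0 $2=65531 $3=9 $4=0
PC=9  slt  $1, $0, $4        | $0=0 $1=0 $2=65531 $3=9 $4=0
PC=10 slt  $1, $2, $4        | $0=0 $1=0 $2=65531 $3=9 $4=0
PC=11 or   $0, $3, $3        | $0=0 $1=0 $2=65531 $3=9 $4=0

0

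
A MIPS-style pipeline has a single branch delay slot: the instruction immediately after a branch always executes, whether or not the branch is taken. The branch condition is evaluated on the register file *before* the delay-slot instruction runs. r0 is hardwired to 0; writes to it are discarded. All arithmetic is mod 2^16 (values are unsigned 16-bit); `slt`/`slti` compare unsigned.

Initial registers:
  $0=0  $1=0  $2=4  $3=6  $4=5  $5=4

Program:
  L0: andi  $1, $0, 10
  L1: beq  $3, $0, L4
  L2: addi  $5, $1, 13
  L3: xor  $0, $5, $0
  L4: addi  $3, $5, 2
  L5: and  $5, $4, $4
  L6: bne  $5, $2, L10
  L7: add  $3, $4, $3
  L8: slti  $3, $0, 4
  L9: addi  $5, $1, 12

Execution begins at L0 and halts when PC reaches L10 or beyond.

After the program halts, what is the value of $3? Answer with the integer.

20

[0] andi  $1, $0, 10  →  {$0:0, $1:0, $2:4, $3:6, $4:5, $5:4}
[1] beq  $3, $0, L4  →  {$0:0, $1:0, $2:4, $3:6, $4:5, $5:4}  ⟨branch fallthrough⟩
[2] addi  $5, $1, 13  →  {$0:0, $1:0, $2:4, $3:6, $4:5, $5:13}
[3] xor  $0, $5, $0  →  {$0:0, $1:0, $2:4, $3:6, $4:5, $5:13}
[4] addi  $3, $5, 2  →  {$0:0, $1:0, $2:4, $3:15, $4:5, $5:13}
[5] and  $5, $4, $4  →  {$0:0, $1:0, $2:4, $3:15, $4:5, $5:5}
[6] bne  $5, $2, L10  →  {$0:0, $1:0, $2:4, $3:15, $4:5, $5:5}  ⟨branch taken⟩
[7] add  $3, $4, $3  →  {$0:0, $1:0, $2:4, $3:20, $4:5, $5:5}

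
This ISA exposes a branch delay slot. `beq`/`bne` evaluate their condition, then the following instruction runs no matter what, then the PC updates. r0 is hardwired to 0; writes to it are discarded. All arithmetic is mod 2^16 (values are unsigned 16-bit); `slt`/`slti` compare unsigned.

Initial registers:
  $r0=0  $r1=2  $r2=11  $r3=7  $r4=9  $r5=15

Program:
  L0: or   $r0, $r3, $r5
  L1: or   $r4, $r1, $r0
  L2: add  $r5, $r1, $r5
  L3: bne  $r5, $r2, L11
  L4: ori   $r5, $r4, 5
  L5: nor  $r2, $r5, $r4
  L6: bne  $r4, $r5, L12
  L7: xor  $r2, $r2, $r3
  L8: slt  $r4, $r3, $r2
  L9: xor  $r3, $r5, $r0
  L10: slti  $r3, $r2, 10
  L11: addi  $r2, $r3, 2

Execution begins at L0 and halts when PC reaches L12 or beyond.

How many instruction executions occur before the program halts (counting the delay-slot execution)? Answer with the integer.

6

PC=0  or   $r0, $r3, $r5     | $r0=0 $r1=2 $r2=11 $r3=7 $r4=9 $r5=15
PC=1  or   $r4, $r1, $r0     | $r0=0 $r1=2 $r2=11 $r3=7 $r4=2 $r5=15
PC=2  add  $r5, $r1, $r5     | $r0=0 $r1=2 $r2=11 $r3=7 $r4=2 $r5=17
PC=3  bne  $r5, $r2, L11     | $r0=0 $r1=2 $r2=11 $r3=7 $r4=2 $r5=17  [TAKEN]
PC=4  ori   $r5, $r4, 5      | $r0=0 $r1=2 $r2=11 $r3=7 $r4=2 $r5=7
PC=11 addi  $r2, $r3, 2      | $r0=0 $r1=2 $r2=9 $r3=7 $r4=2 $r5=7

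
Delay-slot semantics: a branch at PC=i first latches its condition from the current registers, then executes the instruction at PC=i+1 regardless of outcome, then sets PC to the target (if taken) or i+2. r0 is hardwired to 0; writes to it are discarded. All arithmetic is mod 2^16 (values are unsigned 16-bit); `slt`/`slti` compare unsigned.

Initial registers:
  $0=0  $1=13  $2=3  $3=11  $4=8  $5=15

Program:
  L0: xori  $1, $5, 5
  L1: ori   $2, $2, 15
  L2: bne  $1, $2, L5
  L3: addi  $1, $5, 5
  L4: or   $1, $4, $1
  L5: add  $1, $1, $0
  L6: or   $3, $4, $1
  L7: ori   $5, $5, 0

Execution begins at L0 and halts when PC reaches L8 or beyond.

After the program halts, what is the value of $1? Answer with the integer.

#0 xori  $1, $5, 5 ; 0/10/3/11/8/15
#1 ori   $2, $2, 15 ; 0/10/15/11/8/15
#2 bne  $1, $2, L5 ; 0/10/15/11/8/15 ; →target
#3 addi  $1, $5, 5 ; 0/20/15/11/8/15
#5 add  $1, $1, $0 ; 0/20/15/11/8/15
#6 or   $3, $4, $1 ; 0/20/15/28/8/15
#7 ori   $5, $5, 0 ; 0/20/15/28/8/15

20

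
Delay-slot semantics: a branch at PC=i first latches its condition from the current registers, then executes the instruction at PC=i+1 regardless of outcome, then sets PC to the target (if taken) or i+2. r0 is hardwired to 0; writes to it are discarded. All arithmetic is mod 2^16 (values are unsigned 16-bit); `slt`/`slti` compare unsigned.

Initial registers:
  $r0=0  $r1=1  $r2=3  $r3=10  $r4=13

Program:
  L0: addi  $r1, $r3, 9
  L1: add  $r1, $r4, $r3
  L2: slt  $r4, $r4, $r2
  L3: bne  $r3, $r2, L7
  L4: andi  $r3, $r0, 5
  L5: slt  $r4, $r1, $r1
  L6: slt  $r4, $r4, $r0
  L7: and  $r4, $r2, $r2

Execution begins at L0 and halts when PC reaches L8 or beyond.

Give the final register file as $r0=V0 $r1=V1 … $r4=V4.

$r0=0 $r1=23 $r2=3 $r3=0 $r4=3

#0 addi  $r1, $r3, 9 ; 0/19/3/10/13
#1 add  $r1, $r4, $r3 ; 0/23/3/10/13
#2 slt  $r4, $r4, $r2 ; 0/23/3/10/0
#3 bne  $r3, $r2, L7 ; 0/23/3/10/0 ; →target
#4 andi  $r3, $r0, 5 ; 0/23/3/0/0
#7 and  $r4, $r2, $r2 ; 0/23/3/0/3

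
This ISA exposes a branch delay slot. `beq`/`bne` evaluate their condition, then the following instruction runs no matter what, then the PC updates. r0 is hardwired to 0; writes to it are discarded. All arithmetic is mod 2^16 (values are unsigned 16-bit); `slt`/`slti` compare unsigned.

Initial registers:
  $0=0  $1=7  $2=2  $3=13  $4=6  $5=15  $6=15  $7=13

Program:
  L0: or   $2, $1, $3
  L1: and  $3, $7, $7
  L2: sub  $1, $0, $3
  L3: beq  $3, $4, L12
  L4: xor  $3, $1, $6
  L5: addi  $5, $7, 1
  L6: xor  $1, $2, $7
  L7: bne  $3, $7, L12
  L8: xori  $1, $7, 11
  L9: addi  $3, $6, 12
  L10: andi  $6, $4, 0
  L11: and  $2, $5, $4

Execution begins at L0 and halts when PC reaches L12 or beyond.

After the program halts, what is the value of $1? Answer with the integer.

6

  step pc=0: or   $2, $1, $3  regs=(0,7,15,13,6,15,15,13)
  step pc=1: and  $3, $7, $7  regs=(0,7,15,13,6,15,15,13)
  step pc=2: sub  $1, $0, $3  regs=(0,65523,15,13,6,15,15,13)
  step pc=3: beq  $3, $4, L12  cond=F  regs=(0,65523,15,13,6,15,15,13)
  step pc=4: xor  $3, $1, $6  regs=(0,65523,15,65532,6,15,15,13)
  step pc=5: addi  $5, $7, 1  regs=(0,65523,15,65532,6,14,15,13)
  step pc=6: xor  $1, $2, $7  regs=(0,2,15,65532,6,14,15,13)
  step pc=7: bne  $3, $7, L12  cond=T  regs=(0,2,15,65532,6,14,15,13)
  step pc=8: xori  $1, $7, 11  regs=(0,6,15,65532,6,14,15,13)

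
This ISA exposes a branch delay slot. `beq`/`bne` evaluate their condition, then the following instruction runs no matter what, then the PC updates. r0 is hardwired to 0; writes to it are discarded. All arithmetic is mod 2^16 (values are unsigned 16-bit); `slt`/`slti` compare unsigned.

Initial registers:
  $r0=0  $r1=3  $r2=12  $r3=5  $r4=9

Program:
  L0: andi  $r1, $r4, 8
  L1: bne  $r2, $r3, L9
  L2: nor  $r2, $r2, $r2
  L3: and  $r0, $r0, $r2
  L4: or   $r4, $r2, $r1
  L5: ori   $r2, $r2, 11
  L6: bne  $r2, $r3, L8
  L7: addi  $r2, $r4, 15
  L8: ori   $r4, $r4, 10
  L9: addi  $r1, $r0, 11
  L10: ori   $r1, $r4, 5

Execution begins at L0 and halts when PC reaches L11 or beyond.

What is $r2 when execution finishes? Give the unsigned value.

[0] andi  $r1, $r4, 8  →  {$r0:0, $r1:8, $r2:12, $r3:5, $r4:9}
[1] bne  $r2, $r3, L9  →  {$r0:0, $r1:8, $r2:12, $r3:5, $r4:9}  ⟨branch taken⟩
[2] nor  $r2, $r2, $r2  →  {$r0:0, $r1:8, $r2:65523, $r3:5, $r4:9}
[9] addi  $r1, $r0, 11  →  {$r0:0, $r1:11, $r2:65523, $r3:5, $r4:9}
[10] ori   $r1, $r4, 5  →  {$r0:0, $r1:13, $r2:65523, $r3:5, $r4:9}

65523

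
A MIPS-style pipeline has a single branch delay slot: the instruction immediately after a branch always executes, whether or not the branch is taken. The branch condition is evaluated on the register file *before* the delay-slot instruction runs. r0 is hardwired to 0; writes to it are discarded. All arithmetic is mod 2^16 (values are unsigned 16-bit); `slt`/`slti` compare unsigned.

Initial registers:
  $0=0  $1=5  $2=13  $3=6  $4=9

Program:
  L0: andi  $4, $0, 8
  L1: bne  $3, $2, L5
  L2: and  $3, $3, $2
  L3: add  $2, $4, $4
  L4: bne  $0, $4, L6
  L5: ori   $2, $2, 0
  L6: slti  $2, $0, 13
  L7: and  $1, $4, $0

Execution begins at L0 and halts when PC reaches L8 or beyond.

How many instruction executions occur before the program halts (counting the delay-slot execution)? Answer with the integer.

#0 andi  $4, $0, 8 ; 0/5/13/6/0
#1 bne  $3, $2, L5 ; 0/5/13/6/0 ; →target
#2 and  $3, $3, $2 ; 0/5/13/4/0
#5 ori   $2, $2, 0 ; 0/5/13/4/0
#6 slti  $2, $0, 13 ; 0/5/1/4/0
#7 and  $1, $4, $0 ; 0/0/1/4/0

6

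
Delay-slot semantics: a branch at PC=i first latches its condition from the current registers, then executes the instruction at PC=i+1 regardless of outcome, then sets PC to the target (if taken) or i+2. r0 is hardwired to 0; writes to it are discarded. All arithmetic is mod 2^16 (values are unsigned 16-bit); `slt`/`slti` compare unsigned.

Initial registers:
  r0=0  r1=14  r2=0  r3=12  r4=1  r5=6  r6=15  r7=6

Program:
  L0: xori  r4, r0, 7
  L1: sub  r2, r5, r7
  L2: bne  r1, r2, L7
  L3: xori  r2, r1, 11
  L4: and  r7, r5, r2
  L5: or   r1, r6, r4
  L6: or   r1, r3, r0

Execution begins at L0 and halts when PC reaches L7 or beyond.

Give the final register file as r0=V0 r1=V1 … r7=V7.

[0] xori  r4, r0, 7  →  {r0:0, r1:14, r2:0, r3:12, r4:7, r5:6, r6:15, r7:6}
[1] sub  r2, r5, r7  →  {r0:0, r1:14, r2:0, r3:12, r4:7, r5:6, r6:15, r7:6}
[2] bne  r1, r2, L7  →  {r0:0, r1:14, r2:0, r3:12, r4:7, r5:6, r6:15, r7:6}  ⟨branch taken⟩
[3] xori  r2, r1, 11  →  {r0:0, r1:14, r2:5, r3:12, r4:7, r5:6, r6:15, r7:6}

r0=0 r1=14 r2=5 r3=12 r4=7 r5=6 r6=15 r7=6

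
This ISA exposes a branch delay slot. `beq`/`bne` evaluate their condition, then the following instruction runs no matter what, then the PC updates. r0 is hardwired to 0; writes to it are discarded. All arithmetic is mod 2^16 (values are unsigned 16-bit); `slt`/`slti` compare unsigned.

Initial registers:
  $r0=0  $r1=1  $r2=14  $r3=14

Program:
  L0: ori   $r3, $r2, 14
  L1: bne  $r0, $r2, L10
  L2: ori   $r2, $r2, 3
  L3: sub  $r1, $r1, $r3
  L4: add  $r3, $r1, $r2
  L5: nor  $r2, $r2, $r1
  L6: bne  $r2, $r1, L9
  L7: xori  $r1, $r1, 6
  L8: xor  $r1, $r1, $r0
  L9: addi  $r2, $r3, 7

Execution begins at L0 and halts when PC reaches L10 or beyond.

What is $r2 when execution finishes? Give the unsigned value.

15

#0 ori   $r3, $r2, 14 ; 0/1/14/14
#1 bne  $r0, $r2, L10 ; 0/1/14/14 ; →target
#2 ori   $r2, $r2, 3 ; 0/1/15/14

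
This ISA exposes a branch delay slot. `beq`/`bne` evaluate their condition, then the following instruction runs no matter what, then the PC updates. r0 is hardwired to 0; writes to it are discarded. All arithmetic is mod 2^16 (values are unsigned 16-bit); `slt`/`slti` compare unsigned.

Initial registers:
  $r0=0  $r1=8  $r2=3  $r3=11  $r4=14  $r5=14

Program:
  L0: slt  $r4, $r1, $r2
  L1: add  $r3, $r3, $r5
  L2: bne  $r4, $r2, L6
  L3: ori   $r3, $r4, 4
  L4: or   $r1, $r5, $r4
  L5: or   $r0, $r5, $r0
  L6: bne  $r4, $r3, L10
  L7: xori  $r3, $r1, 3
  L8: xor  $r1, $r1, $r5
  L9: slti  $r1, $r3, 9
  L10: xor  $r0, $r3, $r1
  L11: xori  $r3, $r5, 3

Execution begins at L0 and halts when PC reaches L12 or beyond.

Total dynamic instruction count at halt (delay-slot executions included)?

PC=0  slt  $r4, $r1, $r2     | $r0=0 $r1=8 $r2=3 $r3=11 $r4=0 $r5=14
PC=1  add  $r3, $r3, $r5     | $r0=0 $r1=8 $r2=3 $r3=25 $r4=0 $r5=14
PC=2  bne  $r4, $r2, L6      | $r0=0 $r1=8 $r2=3 $r3=25 $r4=0 $r5=14  [TAKEN]
PC=3  ori   $r3, $r4, 4      | $r0=0 $r1=8 $r2=3 $r3=4 $r4=0 $r5=14
PC=6  bne  $r4, $r3, L10     | $r0=0 $r1=8 $r2=3 $r3=4 $r4=0 $r5=14  [TAKEN]
PC=7  xori  $r3, $r1, 3      | $r0=0 $r1=8 $r2=3 $r3=11 $r4=0 $r5=14
PC=10 xor  $r0, $r3, $r1     | $r0=0 $r1=8 $r2=3 $r3=11 $r4=0 $r5=14
PC=11 xori  $r3, $r5, 3      | $r0=0 $r1=8 $r2=3 $r3=13 $r4=0 $r5=14

8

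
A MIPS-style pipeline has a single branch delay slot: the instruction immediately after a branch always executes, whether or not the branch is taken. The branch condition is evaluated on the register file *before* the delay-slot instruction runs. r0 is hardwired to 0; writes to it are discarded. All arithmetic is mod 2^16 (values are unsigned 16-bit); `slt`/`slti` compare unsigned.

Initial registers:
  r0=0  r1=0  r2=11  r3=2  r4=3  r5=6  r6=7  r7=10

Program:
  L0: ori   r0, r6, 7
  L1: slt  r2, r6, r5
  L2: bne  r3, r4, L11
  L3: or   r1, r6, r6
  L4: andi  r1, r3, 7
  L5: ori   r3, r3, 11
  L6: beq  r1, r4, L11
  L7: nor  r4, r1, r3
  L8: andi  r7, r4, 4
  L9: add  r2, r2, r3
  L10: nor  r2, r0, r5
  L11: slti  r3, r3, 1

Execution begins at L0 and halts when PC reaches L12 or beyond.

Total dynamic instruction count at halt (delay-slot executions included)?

5

  step pc=0: ori   r0, r6, 7  regs=(0,0,11,2,3,6,7,10)
  step pc=1: slt  r2, r6, r5  regs=(0,0,0,2,3,6,7,10)
  step pc=2: bne  r3, r4, L11  cond=T  regs=(0,0,0,2,3,6,7,10)
  step pc=3: or   r1, r6, r6  regs=(0,7,0,2,3,6,7,10)
  step pc=11: slti  r3, r3, 1  regs=(0,7,0,0,3,6,7,10)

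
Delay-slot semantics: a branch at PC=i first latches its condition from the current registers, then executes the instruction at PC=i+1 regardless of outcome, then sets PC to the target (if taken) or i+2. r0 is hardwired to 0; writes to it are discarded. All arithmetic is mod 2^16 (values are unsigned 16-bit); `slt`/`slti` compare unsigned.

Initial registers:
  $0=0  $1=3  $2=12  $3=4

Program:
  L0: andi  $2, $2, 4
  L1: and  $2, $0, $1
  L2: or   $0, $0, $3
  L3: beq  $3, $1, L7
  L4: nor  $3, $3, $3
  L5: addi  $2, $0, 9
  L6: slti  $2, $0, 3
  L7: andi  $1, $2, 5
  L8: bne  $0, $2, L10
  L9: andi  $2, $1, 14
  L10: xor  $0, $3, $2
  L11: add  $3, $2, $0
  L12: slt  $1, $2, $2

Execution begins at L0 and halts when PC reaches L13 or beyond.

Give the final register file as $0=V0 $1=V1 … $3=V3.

$0=0 $1=0 $2=0 $3=0

  step pc=0: andi  $2, $2, 4  regs=(0,3,4,4)
  step pc=1: and  $2, $0, $1  regs=(0,3,0,4)
  step pc=2: or   $0, $0, $3  regs=(0,3,0,4)
  step pc=3: beq  $3, $1, L7  cond=F  regs=(0,3,0,4)
  step pc=4: nor  $3, $3, $3  regs=(0,3,0,65531)
  step pc=5: addi  $2, $0, 9  regs=(0,3,9,65531)
  step pc=6: slti  $2, $0, 3  regs=(0,3,1,65531)
  step pc=7: andi  $1, $2, 5  regs=(0,1,1,65531)
  step pc=8: bne  $0, $2, L10  cond=T  regs=(0,1,1,65531)
  step pc=9: andi  $2, $1, 14  regs=(0,1,0,65531)
  step pc=10: xor  $0, $3, $2  regs=(0,1,0,65531)
  step pc=11: add  $3, $2, $0  regs=(0,1,0,0)
  step pc=12: slt  $1, $2, $2  regs=(0,0,0,0)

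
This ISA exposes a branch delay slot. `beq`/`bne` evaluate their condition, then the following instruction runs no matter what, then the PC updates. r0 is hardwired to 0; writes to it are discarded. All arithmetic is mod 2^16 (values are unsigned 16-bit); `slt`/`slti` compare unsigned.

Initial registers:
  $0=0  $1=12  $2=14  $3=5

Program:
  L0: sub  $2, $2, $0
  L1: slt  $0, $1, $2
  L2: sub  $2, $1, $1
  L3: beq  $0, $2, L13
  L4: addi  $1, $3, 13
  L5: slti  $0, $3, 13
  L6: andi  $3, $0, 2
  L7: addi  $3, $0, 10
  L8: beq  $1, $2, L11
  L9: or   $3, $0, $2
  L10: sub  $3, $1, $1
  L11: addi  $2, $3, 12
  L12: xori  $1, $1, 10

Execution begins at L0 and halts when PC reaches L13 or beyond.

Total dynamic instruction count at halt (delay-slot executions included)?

5

PC=0  sub  $2, $2, $0        | $0=0 $1=12 $2=14 $3=5
PC=1  slt  $0, $1, $2        | $0=0 $1=12 $2=14 $3=5
PC=2  sub  $2, $1, $1        | $0=0 $1=12 $2=0 $3=5
PC=3  beq  $0, $2, L13       | $0=0 $1=12 $2=0 $3=5  [TAKEN]
PC=4  addi  $1, $3, 13       | $0=0 $1=18 $2=0 $3=5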